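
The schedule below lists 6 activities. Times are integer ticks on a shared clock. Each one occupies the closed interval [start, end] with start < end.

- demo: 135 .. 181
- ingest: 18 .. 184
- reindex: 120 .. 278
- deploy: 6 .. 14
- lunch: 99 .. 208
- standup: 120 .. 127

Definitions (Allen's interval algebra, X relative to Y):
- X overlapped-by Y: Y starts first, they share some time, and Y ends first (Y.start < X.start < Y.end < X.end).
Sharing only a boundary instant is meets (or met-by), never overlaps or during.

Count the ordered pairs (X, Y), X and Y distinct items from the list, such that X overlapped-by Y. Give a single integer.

Checking all 30 ordered pairs for relation 'overlapped-by'; matching pairs in alphabetical order:
(lunch, ingest): lunch overlapped-by ingest ✓
(reindex, ingest): reindex overlapped-by ingest ✓
(reindex, lunch): reindex overlapped-by lunch ✓
Count: 3.

3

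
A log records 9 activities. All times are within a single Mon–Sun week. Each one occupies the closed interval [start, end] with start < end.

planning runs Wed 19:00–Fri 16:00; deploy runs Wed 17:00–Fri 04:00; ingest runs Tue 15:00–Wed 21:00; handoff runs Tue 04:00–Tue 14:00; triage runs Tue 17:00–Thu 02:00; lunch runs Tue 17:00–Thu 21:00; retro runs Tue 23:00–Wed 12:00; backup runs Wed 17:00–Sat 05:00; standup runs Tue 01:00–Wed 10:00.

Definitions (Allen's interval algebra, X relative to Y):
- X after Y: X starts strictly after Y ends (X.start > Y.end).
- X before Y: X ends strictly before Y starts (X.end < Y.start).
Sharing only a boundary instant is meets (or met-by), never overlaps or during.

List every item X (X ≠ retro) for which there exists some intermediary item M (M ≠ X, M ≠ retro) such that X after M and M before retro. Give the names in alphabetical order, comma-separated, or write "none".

backup, deploy, ingest, lunch, planning, triage

Target retro = [Tue 23:00, Wed 12:00].
Intermediaries M with M before retro: handoff.
Via handoff — items with X after handoff: backup, deploy, ingest, lunch, planning, triage.
Union: backup, deploy, ingest, lunch, planning, triage.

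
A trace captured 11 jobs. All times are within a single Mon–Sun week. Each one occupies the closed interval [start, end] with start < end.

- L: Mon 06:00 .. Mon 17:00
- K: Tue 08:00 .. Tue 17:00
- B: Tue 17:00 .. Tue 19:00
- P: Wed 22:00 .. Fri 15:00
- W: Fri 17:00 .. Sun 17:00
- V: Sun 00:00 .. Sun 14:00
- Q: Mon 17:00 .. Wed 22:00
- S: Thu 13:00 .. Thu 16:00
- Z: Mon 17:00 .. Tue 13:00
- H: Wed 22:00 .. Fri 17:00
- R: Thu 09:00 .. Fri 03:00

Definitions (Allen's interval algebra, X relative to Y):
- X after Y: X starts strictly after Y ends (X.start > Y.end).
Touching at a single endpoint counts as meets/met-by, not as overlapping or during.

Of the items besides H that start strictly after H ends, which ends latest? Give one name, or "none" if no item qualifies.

V

Target H = [Wed 22:00, Fri 17:00].
B [Tue 17:00, Tue 19:00] → before → excluded.
K [Tue 08:00, Tue 17:00] → before → excluded.
L [Mon 06:00, Mon 17:00] → before → excluded.
P [Wed 22:00, Fri 15:00] → starts → excluded.
Q [Mon 17:00, Wed 22:00] → meets → excluded.
R [Thu 09:00, Fri 03:00] → during → excluded.
S [Thu 13:00, Thu 16:00] → during → excluded.
V [Sun 00:00, Sun 14:00] → after → candidate.
W [Fri 17:00, Sun 17:00] → met-by → excluded.
Z [Mon 17:00, Tue 13:00] → before → excluded.
Among candidates, latest end is Sun 14:00 → V.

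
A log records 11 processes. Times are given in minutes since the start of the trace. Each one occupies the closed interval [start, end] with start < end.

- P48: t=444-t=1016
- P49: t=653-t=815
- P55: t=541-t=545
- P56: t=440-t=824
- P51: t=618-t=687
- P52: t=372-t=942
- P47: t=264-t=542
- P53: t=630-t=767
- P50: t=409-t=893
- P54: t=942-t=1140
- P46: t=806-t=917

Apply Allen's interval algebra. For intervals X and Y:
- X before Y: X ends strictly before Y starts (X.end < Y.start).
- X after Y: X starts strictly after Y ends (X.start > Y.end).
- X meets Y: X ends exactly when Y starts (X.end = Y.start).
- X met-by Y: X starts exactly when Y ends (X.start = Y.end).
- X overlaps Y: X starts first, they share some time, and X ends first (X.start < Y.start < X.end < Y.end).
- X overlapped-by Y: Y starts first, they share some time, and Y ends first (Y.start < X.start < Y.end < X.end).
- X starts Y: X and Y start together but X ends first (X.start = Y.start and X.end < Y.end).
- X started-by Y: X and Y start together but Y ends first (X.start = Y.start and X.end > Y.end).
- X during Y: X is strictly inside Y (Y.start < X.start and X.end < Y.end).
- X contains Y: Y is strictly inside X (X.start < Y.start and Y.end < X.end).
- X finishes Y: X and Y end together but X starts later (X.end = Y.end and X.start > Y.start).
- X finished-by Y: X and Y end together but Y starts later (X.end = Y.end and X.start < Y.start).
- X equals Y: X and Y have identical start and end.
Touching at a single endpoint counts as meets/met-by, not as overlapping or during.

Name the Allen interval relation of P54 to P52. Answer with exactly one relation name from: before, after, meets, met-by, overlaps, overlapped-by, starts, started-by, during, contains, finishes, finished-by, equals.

met-by

P54 = [t=942, t=1140]; P52 = [t=372, t=942].
Compare endpoints: P54.start > P52.start, P54.start = P52.end, P54.end > P52.start, P54.end > P52.end.
That pattern is 'met-by'.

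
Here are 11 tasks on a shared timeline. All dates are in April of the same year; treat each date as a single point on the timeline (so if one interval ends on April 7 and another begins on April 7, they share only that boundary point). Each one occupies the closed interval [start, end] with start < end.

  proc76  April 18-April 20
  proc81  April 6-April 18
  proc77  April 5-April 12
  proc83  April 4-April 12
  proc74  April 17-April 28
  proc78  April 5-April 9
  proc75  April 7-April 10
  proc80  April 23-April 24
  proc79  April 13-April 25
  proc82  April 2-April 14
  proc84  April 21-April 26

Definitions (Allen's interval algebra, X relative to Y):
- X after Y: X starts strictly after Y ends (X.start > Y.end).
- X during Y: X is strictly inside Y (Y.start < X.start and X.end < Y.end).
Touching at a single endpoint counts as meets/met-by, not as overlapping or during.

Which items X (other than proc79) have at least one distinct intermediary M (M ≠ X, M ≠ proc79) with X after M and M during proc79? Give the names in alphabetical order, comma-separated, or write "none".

Target proc79 = [April 13, April 25].
Intermediaries M with M during proc79: proc76, proc80.
Via proc76 — items with X after proc76: proc80, proc84.
Via proc80 — items with X after proc80: none.
Union: proc80, proc84.

proc80, proc84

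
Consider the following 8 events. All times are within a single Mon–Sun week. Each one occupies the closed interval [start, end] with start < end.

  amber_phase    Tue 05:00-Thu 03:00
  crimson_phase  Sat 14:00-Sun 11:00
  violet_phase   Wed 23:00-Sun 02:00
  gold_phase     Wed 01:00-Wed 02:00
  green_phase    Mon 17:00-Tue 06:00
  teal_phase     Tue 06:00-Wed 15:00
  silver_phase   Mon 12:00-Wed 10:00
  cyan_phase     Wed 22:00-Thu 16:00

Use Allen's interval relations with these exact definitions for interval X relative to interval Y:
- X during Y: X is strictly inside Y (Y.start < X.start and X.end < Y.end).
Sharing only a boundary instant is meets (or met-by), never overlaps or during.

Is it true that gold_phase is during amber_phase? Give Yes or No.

gold_phase = [Wed 01:00, Wed 02:00], amber_phase = [Tue 05:00, Thu 03:00].
Actual relation of gold_phase to amber_phase: during.
Asked whether 'during' holds → Yes.

Yes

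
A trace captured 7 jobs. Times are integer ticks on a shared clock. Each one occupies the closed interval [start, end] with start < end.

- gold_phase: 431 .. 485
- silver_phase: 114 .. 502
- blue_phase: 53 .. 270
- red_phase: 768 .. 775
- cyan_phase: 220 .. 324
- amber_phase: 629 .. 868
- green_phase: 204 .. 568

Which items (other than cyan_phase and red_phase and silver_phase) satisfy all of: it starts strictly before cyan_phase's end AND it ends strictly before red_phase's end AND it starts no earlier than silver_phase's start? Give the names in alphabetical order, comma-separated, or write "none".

Conditions: its start is strictly before cyan_phase's end (X.start < 324) AND its end is strictly before red_phase's end (X.end < 775) AND its start is no earlier than silver_phase's start (X.start >= 114).
amber_phase: start 629 < 324? ✗; end 868 < 775? ✗; start 629 >= 114? ✓ → no.
blue_phase: start 53 < 324? ✓; end 270 < 775? ✓; start 53 >= 114? ✗ → no.
gold_phase: start 431 < 324? ✗; end 485 < 775? ✓; start 431 >= 114? ✓ → no.
green_phase: start 204 < 324? ✓; end 568 < 775? ✓; start 204 >= 114? ✓ → yes.
Result: green_phase.

green_phase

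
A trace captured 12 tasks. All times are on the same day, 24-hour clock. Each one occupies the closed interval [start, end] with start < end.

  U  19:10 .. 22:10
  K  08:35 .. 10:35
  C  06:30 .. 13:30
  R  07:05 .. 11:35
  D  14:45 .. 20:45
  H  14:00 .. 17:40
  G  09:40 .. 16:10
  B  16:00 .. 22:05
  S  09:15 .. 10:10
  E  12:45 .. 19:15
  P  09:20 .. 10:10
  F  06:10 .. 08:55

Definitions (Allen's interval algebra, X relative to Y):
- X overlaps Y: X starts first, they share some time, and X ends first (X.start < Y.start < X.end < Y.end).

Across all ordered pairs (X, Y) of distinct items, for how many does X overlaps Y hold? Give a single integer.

Checking all 132 ordered pairs for relation 'overlaps'; matching pairs in alphabetical order:
(B, U): B overlaps U ✓
(C, E): C overlaps E ✓
(C, G): C overlaps G ✓
(D, B): D overlaps B ✓
(D, U): D overlaps U ✓
(E, B): E overlaps B ✓
(E, D): E overlaps D ✓
(E, U): E overlaps U ✓
(F, C): F overlaps C ✓
(F, K): F overlaps K ✓
(F, R): F overlaps R ✓
(G, B): G overlaps B ✓
(G, D): G overlaps D ✓
(G, E): G overlaps E ✓
(G, H): G overlaps H ✓
(H, B): H overlaps B ✓
(H, D): H overlaps D ✓
(K, G): K overlaps G ✓
(P, G): P overlaps G ✓
(R, G): R overlaps G ✓
(S, G): S overlaps G ✓
Count: 21.

21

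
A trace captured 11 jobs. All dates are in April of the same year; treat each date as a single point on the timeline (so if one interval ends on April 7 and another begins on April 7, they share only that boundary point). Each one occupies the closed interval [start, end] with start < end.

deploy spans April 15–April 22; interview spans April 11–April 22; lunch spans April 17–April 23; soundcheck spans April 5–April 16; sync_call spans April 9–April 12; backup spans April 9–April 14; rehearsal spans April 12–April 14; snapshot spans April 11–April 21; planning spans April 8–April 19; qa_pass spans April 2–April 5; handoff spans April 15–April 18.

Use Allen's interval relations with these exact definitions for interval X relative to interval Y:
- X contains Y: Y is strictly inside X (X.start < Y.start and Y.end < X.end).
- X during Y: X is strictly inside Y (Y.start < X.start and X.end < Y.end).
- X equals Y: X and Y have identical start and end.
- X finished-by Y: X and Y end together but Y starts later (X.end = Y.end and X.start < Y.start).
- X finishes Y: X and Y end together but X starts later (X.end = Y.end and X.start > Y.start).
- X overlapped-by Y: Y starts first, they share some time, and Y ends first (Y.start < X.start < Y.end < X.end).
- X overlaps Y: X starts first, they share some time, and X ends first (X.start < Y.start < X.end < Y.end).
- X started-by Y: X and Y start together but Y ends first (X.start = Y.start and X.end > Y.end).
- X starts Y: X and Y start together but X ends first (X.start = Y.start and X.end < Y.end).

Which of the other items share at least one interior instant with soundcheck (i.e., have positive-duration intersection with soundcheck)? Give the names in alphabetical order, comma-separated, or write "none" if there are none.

Target soundcheck = [April 5, April 16].
backup [April 9, April 14] → during → yes.
deploy [April 15, April 22] → overlapped-by → yes.
handoff [April 15, April 18] → overlapped-by → yes.
interview [April 11, April 22] → overlapped-by → yes.
lunch [April 17, April 23] → after → no.
planning [April 8, April 19] → overlapped-by → yes.
qa_pass [April 2, April 5] → meets → no.
rehearsal [April 12, April 14] → during → yes.
snapshot [April 11, April 21] → overlapped-by → yes.
sync_call [April 9, April 12] → during → yes.
Result: backup, deploy, handoff, interview, planning, rehearsal, snapshot, sync_call.

backup, deploy, handoff, interview, planning, rehearsal, snapshot, sync_call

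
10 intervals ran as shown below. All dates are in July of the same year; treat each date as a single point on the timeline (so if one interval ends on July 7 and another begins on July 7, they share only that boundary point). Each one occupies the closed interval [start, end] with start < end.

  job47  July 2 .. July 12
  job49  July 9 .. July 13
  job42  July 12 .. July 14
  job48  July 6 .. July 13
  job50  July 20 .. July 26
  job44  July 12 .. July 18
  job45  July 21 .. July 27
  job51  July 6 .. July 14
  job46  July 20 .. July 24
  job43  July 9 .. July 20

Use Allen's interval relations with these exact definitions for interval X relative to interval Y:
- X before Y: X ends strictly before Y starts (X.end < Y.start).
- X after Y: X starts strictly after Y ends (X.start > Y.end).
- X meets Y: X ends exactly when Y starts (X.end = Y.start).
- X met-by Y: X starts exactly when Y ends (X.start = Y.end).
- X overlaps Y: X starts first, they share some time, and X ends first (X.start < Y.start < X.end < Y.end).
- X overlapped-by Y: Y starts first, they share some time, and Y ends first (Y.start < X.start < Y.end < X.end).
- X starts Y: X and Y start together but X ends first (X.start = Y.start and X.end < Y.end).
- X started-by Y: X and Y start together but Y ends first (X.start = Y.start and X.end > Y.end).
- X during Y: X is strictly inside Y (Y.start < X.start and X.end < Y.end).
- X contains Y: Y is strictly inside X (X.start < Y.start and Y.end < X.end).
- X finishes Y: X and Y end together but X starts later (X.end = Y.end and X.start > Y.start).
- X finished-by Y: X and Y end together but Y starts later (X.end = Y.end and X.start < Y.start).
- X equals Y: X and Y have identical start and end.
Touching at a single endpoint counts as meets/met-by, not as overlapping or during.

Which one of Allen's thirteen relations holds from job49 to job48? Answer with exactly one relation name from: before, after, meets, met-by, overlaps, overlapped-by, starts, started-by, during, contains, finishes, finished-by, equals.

finishes

job49 = [July 9, July 13]; job48 = [July 6, July 13].
Compare endpoints: job49.start > job48.start, job49.start < job48.end, job49.end > job48.start, job49.end = job48.end.
That pattern is 'finishes'.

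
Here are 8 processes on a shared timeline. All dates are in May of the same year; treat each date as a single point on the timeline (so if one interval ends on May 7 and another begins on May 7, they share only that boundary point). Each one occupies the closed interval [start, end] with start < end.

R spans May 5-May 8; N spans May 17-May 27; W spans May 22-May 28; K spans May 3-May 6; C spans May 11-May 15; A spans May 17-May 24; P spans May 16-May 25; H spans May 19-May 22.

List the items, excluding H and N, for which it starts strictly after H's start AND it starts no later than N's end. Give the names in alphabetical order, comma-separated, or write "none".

W

Conditions: its start is strictly after H's start (X.start > May 19) AND its start is no later than N's end (X.start <= May 27).
A: start May 17 > May 19? ✗; start May 17 <= May 27? ✓ → no.
C: start May 11 > May 19? ✗; start May 11 <= May 27? ✓ → no.
K: start May 3 > May 19? ✗; start May 3 <= May 27? ✓ → no.
P: start May 16 > May 19? ✗; start May 16 <= May 27? ✓ → no.
R: start May 5 > May 19? ✗; start May 5 <= May 27? ✓ → no.
W: start May 22 > May 19? ✓; start May 22 <= May 27? ✓ → yes.
Result: W.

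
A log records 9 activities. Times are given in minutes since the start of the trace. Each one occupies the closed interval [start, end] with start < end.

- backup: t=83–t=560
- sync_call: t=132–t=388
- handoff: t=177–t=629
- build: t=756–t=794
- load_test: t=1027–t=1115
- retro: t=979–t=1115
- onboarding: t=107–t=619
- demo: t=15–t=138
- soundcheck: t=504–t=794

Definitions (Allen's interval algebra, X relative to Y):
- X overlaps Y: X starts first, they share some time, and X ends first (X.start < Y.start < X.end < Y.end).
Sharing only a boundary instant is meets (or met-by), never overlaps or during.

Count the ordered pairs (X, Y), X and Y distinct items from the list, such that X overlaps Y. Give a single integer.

10

Checking all 72 ordered pairs for relation 'overlaps'; matching pairs in alphabetical order:
(backup, handoff): backup overlaps handoff ✓
(backup, onboarding): backup overlaps onboarding ✓
(backup, soundcheck): backup overlaps soundcheck ✓
(demo, backup): demo overlaps backup ✓
(demo, onboarding): demo overlaps onboarding ✓
(demo, sync_call): demo overlaps sync_call ✓
(handoff, soundcheck): handoff overlaps soundcheck ✓
(onboarding, handoff): onboarding overlaps handoff ✓
(onboarding, soundcheck): onboarding overlaps soundcheck ✓
(sync_call, handoff): sync_call overlaps handoff ✓
Count: 10.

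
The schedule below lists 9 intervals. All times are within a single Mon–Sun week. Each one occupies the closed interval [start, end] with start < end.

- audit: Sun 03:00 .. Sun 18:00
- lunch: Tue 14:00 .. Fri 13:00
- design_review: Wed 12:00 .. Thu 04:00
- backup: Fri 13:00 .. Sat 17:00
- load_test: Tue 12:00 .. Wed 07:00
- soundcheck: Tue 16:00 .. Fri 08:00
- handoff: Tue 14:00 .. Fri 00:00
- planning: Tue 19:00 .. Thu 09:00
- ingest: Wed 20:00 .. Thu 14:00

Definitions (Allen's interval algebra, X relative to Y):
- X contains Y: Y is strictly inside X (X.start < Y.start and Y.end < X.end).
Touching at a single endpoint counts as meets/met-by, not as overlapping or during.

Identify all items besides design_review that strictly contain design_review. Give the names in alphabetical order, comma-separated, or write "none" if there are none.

handoff, lunch, planning, soundcheck

Target design_review = [Wed 12:00, Thu 04:00].
audit [Sun 03:00, Sun 18:00] → after → no.
backup [Fri 13:00, Sat 17:00] → after → no.
handoff [Tue 14:00, Fri 00:00] → contains → yes.
ingest [Wed 20:00, Thu 14:00] → overlapped-by → no.
load_test [Tue 12:00, Wed 07:00] → before → no.
lunch [Tue 14:00, Fri 13:00] → contains → yes.
planning [Tue 19:00, Thu 09:00] → contains → yes.
soundcheck [Tue 16:00, Fri 08:00] → contains → yes.
Result: handoff, lunch, planning, soundcheck.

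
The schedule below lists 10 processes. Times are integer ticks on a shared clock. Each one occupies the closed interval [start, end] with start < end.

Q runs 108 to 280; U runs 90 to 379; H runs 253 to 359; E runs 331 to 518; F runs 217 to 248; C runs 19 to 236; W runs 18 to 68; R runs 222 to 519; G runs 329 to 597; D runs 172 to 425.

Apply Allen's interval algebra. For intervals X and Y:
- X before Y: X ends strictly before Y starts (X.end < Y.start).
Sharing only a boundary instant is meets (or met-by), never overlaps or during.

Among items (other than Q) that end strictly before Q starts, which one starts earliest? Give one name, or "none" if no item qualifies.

W

Target Q = [108, 280].
C [19, 236] → overlaps → excluded.
D [172, 425] → overlapped-by → excluded.
E [331, 518] → after → excluded.
F [217, 248] → during → excluded.
G [329, 597] → after → excluded.
H [253, 359] → overlapped-by → excluded.
R [222, 519] → overlapped-by → excluded.
U [90, 379] → contains → excluded.
W [18, 68] → before → candidate.
Among candidates, earliest start is 18 → W.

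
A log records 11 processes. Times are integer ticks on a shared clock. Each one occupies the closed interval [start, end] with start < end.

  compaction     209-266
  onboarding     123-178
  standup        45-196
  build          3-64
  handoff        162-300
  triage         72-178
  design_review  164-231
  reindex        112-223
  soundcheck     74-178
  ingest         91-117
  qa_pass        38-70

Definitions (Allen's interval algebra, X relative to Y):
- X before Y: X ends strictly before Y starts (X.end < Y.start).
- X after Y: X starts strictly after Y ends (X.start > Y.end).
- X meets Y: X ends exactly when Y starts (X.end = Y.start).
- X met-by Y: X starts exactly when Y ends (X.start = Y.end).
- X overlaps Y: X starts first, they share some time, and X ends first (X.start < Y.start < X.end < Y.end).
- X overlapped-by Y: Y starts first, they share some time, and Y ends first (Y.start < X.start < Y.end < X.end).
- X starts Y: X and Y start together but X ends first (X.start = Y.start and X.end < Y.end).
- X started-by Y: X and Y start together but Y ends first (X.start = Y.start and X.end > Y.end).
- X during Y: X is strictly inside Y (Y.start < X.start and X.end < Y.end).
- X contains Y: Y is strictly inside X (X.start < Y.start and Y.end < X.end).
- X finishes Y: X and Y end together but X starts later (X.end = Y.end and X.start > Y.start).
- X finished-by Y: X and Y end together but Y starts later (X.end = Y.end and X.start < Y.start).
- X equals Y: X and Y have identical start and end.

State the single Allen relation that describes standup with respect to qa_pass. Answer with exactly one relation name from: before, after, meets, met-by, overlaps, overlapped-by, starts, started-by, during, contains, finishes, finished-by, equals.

overlapped-by

standup = [45, 196]; qa_pass = [38, 70].
Compare endpoints: standup.start > qa_pass.start, standup.start < qa_pass.end, standup.end > qa_pass.start, standup.end > qa_pass.end.
That pattern is 'overlapped-by'.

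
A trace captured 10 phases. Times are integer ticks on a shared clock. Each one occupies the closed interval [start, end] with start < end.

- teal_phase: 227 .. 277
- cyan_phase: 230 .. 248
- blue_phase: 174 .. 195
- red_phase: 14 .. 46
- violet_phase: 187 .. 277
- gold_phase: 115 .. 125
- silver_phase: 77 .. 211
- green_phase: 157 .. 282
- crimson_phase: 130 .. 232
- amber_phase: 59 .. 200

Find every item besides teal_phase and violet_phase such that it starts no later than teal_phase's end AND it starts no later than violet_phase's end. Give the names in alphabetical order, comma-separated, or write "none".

amber_phase, blue_phase, crimson_phase, cyan_phase, gold_phase, green_phase, red_phase, silver_phase

Conditions: its start is no later than teal_phase's end (X.start <= 277) AND its start is no later than violet_phase's end (X.start <= 277).
amber_phase: start 59 <= 277? ✓; start 59 <= 277? ✓ → yes.
blue_phase: start 174 <= 277? ✓; start 174 <= 277? ✓ → yes.
crimson_phase: start 130 <= 277? ✓; start 130 <= 277? ✓ → yes.
cyan_phase: start 230 <= 277? ✓; start 230 <= 277? ✓ → yes.
gold_phase: start 115 <= 277? ✓; start 115 <= 277? ✓ → yes.
green_phase: start 157 <= 277? ✓; start 157 <= 277? ✓ → yes.
red_phase: start 14 <= 277? ✓; start 14 <= 277? ✓ → yes.
silver_phase: start 77 <= 277? ✓; start 77 <= 277? ✓ → yes.
Result: amber_phase, blue_phase, crimson_phase, cyan_phase, gold_phase, green_phase, red_phase, silver_phase.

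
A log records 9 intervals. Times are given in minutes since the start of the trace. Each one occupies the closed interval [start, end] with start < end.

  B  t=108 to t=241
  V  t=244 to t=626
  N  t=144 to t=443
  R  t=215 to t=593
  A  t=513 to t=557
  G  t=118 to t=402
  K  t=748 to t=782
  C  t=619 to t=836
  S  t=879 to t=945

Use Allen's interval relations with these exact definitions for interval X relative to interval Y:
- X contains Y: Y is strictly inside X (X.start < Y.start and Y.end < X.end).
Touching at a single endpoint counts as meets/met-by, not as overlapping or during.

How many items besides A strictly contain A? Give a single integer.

Target A = [t=513, t=557].
B [t=108, t=241] → before → no.
C [t=619, t=836] → after → no.
G [t=118, t=402] → before → no.
K [t=748, t=782] → after → no.
N [t=144, t=443] → before → no.
R [t=215, t=593] → contains → counts.
S [t=879, t=945] → after → no.
V [t=244, t=626] → contains → counts.
Total: 2.

2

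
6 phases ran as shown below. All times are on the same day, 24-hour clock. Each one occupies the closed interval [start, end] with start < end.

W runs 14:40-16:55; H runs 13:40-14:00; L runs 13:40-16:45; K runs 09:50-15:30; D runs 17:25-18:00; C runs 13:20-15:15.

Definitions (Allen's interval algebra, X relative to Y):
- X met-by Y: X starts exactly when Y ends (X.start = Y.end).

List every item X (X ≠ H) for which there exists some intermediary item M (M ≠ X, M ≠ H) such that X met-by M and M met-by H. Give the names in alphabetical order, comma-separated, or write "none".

none

Target H = [13:40, 14:00].
Intermediaries M with M met-by H: none.
Union: none.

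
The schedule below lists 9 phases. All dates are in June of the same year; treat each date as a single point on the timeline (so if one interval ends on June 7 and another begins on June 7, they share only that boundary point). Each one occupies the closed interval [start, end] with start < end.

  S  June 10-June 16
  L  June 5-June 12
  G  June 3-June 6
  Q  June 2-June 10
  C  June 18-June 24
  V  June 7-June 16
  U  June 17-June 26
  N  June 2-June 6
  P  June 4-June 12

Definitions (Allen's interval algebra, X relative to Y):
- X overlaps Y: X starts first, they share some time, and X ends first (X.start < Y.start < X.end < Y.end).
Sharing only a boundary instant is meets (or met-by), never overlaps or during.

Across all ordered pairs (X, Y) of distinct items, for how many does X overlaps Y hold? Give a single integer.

11

Checking all 72 ordered pairs for relation 'overlaps'; matching pairs in alphabetical order:
(G, L): G overlaps L ✓
(G, P): G overlaps P ✓
(L, S): L overlaps S ✓
(L, V): L overlaps V ✓
(N, L): N overlaps L ✓
(N, P): N overlaps P ✓
(P, S): P overlaps S ✓
(P, V): P overlaps V ✓
(Q, L): Q overlaps L ✓
(Q, P): Q overlaps P ✓
(Q, V): Q overlaps V ✓
Count: 11.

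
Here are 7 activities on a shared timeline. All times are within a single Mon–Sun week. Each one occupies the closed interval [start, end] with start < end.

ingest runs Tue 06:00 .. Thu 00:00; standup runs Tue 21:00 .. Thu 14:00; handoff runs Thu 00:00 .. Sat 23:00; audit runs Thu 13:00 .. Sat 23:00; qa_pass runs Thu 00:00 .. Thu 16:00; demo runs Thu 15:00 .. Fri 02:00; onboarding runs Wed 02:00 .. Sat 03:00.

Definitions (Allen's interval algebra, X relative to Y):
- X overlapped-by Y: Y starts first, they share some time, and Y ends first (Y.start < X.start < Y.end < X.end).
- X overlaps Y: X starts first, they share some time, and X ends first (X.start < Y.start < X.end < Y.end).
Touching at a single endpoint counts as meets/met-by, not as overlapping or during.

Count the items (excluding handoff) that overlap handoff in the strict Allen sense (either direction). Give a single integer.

2

Target handoff = [Thu 00:00, Sat 23:00].
audit [Thu 13:00, Sat 23:00] → finishes → no.
demo [Thu 15:00, Fri 02:00] → during → no.
ingest [Tue 06:00, Thu 00:00] → meets → no.
onboarding [Wed 02:00, Sat 03:00] → overlaps → counts.
qa_pass [Thu 00:00, Thu 16:00] → starts → no.
standup [Tue 21:00, Thu 14:00] → overlaps → counts.
Total: 2.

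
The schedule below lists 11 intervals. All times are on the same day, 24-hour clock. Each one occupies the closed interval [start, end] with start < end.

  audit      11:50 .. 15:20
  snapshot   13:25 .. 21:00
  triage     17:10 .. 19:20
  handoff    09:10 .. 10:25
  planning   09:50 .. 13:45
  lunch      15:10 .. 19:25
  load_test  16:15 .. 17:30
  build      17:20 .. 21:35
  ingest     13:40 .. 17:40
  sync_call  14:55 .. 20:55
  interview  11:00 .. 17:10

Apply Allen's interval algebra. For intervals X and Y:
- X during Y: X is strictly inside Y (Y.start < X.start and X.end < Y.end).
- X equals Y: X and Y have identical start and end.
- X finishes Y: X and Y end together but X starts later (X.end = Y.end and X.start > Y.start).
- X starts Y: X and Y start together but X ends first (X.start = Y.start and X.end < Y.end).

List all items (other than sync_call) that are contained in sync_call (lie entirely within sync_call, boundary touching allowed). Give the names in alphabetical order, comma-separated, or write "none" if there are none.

Target sync_call = [14:55, 20:55].
audit [11:50, 15:20] → overlaps → no.
build [17:20, 21:35] → overlapped-by → no.
handoff [09:10, 10:25] → before → no.
ingest [13:40, 17:40] → overlaps → no.
interview [11:00, 17:10] → overlaps → no.
load_test [16:15, 17:30] → during → yes.
lunch [15:10, 19:25] → during → yes.
planning [09:50, 13:45] → before → no.
snapshot [13:25, 21:00] → contains → no.
triage [17:10, 19:20] → during → yes.
Result: load_test, lunch, triage.

load_test, lunch, triage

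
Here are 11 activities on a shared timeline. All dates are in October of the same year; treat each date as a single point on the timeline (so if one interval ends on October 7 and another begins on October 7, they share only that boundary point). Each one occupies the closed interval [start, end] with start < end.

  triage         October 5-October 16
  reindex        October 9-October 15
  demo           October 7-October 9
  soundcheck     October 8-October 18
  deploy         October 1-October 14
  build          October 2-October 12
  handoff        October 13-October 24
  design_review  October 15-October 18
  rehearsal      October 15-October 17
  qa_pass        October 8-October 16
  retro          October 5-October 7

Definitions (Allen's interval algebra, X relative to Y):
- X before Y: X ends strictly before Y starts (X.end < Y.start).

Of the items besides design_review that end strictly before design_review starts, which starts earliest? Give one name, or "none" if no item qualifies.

deploy

Target design_review = [October 15, October 18].
build [October 2, October 12] → before → candidate.
demo [October 7, October 9] → before → candidate.
deploy [October 1, October 14] → before → candidate.
handoff [October 13, October 24] → contains → excluded.
qa_pass [October 8, October 16] → overlaps → excluded.
rehearsal [October 15, October 17] → starts → excluded.
reindex [October 9, October 15] → meets → excluded.
retro [October 5, October 7] → before → candidate.
soundcheck [October 8, October 18] → finished-by → excluded.
triage [October 5, October 16] → overlaps → excluded.
Among candidates, earliest start is October 1 → deploy.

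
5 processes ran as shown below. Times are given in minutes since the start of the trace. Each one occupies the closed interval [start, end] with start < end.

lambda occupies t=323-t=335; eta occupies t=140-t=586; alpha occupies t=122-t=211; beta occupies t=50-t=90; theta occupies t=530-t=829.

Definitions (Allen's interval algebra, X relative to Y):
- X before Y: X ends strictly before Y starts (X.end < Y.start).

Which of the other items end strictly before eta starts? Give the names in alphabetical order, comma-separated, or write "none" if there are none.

Target eta = [t=140, t=586].
alpha [t=122, t=211] → overlaps → no.
beta [t=50, t=90] → before → yes.
lambda [t=323, t=335] → during → no.
theta [t=530, t=829] → overlapped-by → no.
Result: beta.

beta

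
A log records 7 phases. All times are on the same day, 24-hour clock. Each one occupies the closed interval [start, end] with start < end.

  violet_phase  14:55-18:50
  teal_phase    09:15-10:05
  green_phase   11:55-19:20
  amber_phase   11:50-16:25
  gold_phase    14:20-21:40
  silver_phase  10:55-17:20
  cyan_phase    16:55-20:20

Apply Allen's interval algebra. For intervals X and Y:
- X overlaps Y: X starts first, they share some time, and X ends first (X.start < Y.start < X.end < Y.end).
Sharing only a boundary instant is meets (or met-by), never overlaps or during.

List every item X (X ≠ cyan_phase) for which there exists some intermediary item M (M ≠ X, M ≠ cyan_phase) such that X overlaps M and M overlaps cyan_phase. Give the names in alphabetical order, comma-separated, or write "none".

Target cyan_phase = [16:55, 20:20].
Intermediaries M with M overlaps cyan_phase: green_phase, silver_phase, violet_phase.
Via green_phase — items with X overlaps green_phase: amber_phase, silver_phase.
Via silver_phase — items with X overlaps silver_phase: none.
Via violet_phase — items with X overlaps violet_phase: amber_phase, silver_phase.
Union: amber_phase, silver_phase.

amber_phase, silver_phase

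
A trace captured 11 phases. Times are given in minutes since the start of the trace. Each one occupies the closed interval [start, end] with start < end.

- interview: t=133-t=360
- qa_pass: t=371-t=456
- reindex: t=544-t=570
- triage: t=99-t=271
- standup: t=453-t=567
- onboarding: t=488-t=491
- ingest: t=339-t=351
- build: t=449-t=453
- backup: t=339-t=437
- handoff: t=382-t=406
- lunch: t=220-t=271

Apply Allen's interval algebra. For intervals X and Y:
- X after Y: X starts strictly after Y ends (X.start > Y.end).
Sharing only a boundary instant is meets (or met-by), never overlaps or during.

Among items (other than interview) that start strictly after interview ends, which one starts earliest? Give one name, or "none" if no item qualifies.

Target interview = [t=133, t=360].
backup [t=339, t=437] → overlapped-by → excluded.
build [t=449, t=453] → after → candidate.
handoff [t=382, t=406] → after → candidate.
ingest [t=339, t=351] → during → excluded.
lunch [t=220, t=271] → during → excluded.
onboarding [t=488, t=491] → after → candidate.
qa_pass [t=371, t=456] → after → candidate.
reindex [t=544, t=570] → after → candidate.
standup [t=453, t=567] → after → candidate.
triage [t=99, t=271] → overlaps → excluded.
Among candidates, earliest start is t=371 → qa_pass.

qa_pass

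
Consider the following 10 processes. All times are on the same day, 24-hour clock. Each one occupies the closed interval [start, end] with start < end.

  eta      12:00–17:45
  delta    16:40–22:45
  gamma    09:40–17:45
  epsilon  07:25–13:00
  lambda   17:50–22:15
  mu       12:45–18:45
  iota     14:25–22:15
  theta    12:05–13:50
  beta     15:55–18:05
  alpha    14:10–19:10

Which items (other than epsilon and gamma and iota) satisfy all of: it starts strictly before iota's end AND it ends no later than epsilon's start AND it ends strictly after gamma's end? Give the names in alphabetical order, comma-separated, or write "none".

Conditions: its start is strictly before iota's end (X.start < 22:15) AND its end is no later than epsilon's start (X.end <= 07:25) AND its end is strictly after gamma's end (X.end > 17:45).
alpha: start 14:10 < 22:15? ✓; end 19:10 <= 07:25? ✗; end 19:10 > 17:45? ✓ → no.
beta: start 15:55 < 22:15? ✓; end 18:05 <= 07:25? ✗; end 18:05 > 17:45? ✓ → no.
delta: start 16:40 < 22:15? ✓; end 22:45 <= 07:25? ✗; end 22:45 > 17:45? ✓ → no.
eta: start 12:00 < 22:15? ✓; end 17:45 <= 07:25? ✗; end 17:45 > 17:45? ✗ → no.
lambda: start 17:50 < 22:15? ✓; end 22:15 <= 07:25? ✗; end 22:15 > 17:45? ✓ → no.
mu: start 12:45 < 22:15? ✓; end 18:45 <= 07:25? ✗; end 18:45 > 17:45? ✓ → no.
theta: start 12:05 < 22:15? ✓; end 13:50 <= 07:25? ✗; end 13:50 > 17:45? ✗ → no.
Result: none.

none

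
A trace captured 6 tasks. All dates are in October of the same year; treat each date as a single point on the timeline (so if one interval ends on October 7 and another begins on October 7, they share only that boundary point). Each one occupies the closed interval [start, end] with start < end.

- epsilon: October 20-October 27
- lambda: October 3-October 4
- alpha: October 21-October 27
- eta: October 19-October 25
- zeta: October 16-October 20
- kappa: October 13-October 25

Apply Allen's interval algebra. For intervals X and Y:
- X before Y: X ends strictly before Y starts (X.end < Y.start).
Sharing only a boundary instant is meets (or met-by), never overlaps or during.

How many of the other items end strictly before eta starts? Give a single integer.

1

Target eta = [October 19, October 25].
alpha [October 21, October 27] → overlapped-by → no.
epsilon [October 20, October 27] → overlapped-by → no.
kappa [October 13, October 25] → finished-by → no.
lambda [October 3, October 4] → before → counts.
zeta [October 16, October 20] → overlaps → no.
Total: 1.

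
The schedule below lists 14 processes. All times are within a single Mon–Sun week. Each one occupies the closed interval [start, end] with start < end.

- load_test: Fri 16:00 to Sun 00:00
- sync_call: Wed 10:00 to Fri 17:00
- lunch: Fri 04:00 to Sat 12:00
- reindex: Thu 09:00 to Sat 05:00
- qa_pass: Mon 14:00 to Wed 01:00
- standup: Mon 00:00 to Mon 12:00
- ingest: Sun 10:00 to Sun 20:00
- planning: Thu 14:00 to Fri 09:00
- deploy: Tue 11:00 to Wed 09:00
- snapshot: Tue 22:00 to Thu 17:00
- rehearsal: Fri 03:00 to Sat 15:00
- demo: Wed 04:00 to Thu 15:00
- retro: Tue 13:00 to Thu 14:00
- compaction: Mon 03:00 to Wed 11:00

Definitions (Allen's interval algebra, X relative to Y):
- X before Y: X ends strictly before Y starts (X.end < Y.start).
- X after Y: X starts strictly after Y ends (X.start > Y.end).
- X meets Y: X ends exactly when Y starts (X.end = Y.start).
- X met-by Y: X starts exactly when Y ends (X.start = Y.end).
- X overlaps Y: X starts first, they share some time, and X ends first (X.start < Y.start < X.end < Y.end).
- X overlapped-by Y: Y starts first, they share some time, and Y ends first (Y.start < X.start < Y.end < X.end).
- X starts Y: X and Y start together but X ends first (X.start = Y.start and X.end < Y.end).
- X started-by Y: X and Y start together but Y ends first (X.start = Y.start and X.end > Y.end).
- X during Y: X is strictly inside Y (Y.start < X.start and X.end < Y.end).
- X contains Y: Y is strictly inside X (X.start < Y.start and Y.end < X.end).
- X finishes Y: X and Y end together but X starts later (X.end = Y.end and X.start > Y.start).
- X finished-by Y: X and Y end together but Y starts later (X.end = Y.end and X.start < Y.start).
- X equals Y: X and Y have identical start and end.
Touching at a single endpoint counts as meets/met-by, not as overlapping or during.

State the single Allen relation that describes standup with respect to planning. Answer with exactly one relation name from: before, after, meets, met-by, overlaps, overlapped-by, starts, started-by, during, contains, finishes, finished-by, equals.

standup = [Mon 00:00, Mon 12:00]; planning = [Thu 14:00, Fri 09:00].
Compare endpoints: standup.start < planning.start, standup.start < planning.end, standup.end < planning.start, standup.end < planning.end.
That pattern is 'before'.

before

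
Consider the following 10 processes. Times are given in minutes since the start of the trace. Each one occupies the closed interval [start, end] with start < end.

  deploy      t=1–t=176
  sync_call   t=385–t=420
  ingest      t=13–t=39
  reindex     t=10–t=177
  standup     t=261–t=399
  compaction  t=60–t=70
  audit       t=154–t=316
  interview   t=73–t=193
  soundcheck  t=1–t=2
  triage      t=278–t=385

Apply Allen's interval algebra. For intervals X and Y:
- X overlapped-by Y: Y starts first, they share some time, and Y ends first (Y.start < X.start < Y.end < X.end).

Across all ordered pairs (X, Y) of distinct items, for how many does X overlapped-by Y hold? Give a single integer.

Checking all 90 ordered pairs for relation 'overlapped-by'; matching pairs in alphabetical order:
(audit, deploy): audit overlapped-by deploy ✓
(audit, interview): audit overlapped-by interview ✓
(audit, reindex): audit overlapped-by reindex ✓
(interview, deploy): interview overlapped-by deploy ✓
(interview, reindex): interview overlapped-by reindex ✓
(reindex, deploy): reindex overlapped-by deploy ✓
(standup, audit): standup overlapped-by audit ✓
(sync_call, standup): sync_call overlapped-by standup ✓
(triage, audit): triage overlapped-by audit ✓
Count: 9.

9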